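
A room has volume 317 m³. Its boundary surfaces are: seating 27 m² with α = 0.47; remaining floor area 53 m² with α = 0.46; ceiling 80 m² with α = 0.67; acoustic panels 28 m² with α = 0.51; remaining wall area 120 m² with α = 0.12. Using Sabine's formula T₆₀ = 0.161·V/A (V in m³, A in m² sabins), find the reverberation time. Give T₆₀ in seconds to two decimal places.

0.43 s

Summing Sᵢαᵢ: 27·0.47 + 53·0.46 + 80·0.67 + 28·0.51 + 120·0.12 = 119.35 m².
T₆₀ = 0.161·V/A = 0.161·317/119.35 = 0.428 s.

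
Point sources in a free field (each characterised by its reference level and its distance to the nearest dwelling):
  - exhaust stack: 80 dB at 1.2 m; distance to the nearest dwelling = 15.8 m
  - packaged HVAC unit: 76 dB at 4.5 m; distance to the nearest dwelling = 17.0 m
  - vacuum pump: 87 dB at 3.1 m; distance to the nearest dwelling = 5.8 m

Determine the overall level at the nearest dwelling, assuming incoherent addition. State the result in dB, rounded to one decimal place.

81.7 dB

Apply inverse-square spreading to bring every level to the receiver, then sum 10^(L/10).
exhaust stack: 80 − 20·log₁₀(15.8/1.2) = 80 − 22.39 = 57.61 dB.
packaged HVAC unit: 76 − 20·log₁₀(17.0/4.5) = 76 − 11.54 = 64.46 dB.
vacuum pump: 87 − 20·log₁₀(5.8/3.1) = 87 − 5.44 = 81.56 dB.
Σ 10^(L/10) = 1.465e+08 → L_total = 10·log₁₀(1.465e+08) = 81.66 dB.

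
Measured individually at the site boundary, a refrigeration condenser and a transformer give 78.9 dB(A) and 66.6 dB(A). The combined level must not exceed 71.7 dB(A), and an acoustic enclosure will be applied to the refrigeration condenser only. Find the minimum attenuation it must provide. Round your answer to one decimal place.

Everything except the refrigeration condenser sums to 10^(66.6/10) = 4.571e+06 in linear terms, 66.60 dB(A).
To meet 71.7 dB(A) overall, the treated refrigeration condenser may contribute at most 10^(71.7/10) − 4.571e+06 = 1.022e+07, i.e. 70.09 dB(A).
Required insertion loss = 78.9 − 70.09 = 8.81 dB.

8.8 dB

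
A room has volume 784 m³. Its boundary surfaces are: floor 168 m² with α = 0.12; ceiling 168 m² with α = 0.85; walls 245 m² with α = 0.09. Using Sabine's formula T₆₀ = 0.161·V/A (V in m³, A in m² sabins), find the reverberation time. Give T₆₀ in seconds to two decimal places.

Summing Sᵢαᵢ: 168·0.12 + 168·0.85 + 245·0.09 = 185.01 m².
T₆₀ = 0.161 × 784 / 185.01 = 0.682 s.

0.68 s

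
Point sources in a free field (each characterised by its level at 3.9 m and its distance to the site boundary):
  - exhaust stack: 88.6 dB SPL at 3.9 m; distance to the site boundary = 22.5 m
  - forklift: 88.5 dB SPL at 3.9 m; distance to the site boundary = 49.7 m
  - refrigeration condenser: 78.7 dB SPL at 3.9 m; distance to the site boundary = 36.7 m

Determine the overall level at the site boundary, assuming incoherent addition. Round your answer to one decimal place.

74.3 dB SPL

First find each source's level at the receiver (point-source: −20·log₁₀(r/r_ref)), then combine on an intensity basis.
exhaust stack: 88.6 − 20·log₁₀(22.5/3.9) = 88.6 − 15.22 = 73.38 dB SPL.
forklift: 88.5 − 20·log₁₀(49.7/3.9) = 88.5 − 22.11 = 66.39 dB SPL.
refrigeration condenser: 78.7 − 20·log₁₀(36.7/3.9) = 78.7 − 19.47 = 59.23 dB SPL.
Σ 10^(L/10) = 2.696e+07 → L_total = 10·log₁₀(2.696e+07) = 74.31 dB SPL.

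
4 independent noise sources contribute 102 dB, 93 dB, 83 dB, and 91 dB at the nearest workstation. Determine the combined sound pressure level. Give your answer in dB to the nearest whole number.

For uncorrelated sources the intensities add, so convert each level to linear form, sum, and take 10·log₁₀ of the total.
Σ 10^(L/10) = 10^(102/10) + 10^(93/10) + 10^(83/10) + 10^(91/10) = 1.930e+10.
L_total = 10·log₁₀(1.930e+10) = 102.86 dB.

103 dB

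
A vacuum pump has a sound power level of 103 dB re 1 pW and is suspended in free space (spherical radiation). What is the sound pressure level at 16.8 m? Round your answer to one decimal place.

67.5 dB

The power spreads over a sphere of area 4π·r², so L_p = L_w − 10·log₁₀(4π·r²).
4π·r² = 3547 m², 10·log₁₀ of that is 35.498 dB.
L_p = 103 − 35.498 = 67.50 dB.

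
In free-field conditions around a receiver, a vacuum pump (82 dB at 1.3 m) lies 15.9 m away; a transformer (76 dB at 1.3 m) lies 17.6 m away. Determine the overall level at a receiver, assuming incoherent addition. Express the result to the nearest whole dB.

61 dB

Propagate each source to the receiver with L = L_ref − 20·log₁₀(r/r_ref), then add intensities.
vacuum pump: 82 − 20·log₁₀(15.9/1.3) = 82 − 21.75 = 60.25 dB.
transformer: 76 − 20·log₁₀(17.6/1.3) = 76 − 22.63 = 53.37 dB.
Σ 10^(L/10) = 1.277e+06 → L_total = 10·log₁₀(1.277e+06) = 61.06 dB.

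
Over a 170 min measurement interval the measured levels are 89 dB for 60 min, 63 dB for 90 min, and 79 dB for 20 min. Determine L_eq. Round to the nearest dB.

The energy average is taken in the linear domain: L_eq = 10·log₁₀[(Σ tᵢ·10^(Lᵢ/10))/T], T = 170 min.
Σ tᵢ·10^(Lᵢ/10) = 60·10^(89/10) + 90·10^(63/10) + 20·10^(79/10) = 4.943e+10.
L_eq = 10·log₁₀(4.943e+10/170) = 84.64 dB.

85 dB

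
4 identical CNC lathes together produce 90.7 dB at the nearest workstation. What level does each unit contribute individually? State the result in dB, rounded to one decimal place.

84.7 dB

Dividing the total intensity by 4 lowers the level by 10·log₁₀ 4 = 6.021 dB: L₁ = 90.7 − 6.021.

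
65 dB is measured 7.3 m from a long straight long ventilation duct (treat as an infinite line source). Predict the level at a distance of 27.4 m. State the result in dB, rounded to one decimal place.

For a line source, L₂ = L₁ − 10·log₁₀(r₂/r₁).
L₂ = 65 − 10·log₁₀(27.4/7.3) = 65 − 5.744 = 59.26 dB.

59.3 dB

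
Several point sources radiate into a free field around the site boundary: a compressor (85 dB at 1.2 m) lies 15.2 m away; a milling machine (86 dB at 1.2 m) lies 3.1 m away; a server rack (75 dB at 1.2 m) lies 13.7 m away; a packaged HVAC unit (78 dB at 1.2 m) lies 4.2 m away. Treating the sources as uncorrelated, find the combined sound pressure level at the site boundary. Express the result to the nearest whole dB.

First find each source's level at the receiver (point-source: −20·log₁₀(r/r_ref)), then combine on an intensity basis.
compressor: 85 − 20·log₁₀(15.2/1.2) = 85 − 22.05 = 62.95 dB.
milling machine: 86 − 20·log₁₀(3.1/1.2) = 86 − 8.24 = 77.76 dB.
server rack: 75 − 20·log₁₀(13.7/1.2) = 75 − 21.15 = 53.85 dB.
packaged HVAC unit: 78 − 20·log₁₀(4.2/1.2) = 78 − 10.88 = 67.12 dB.
Σ 10^(L/10) = 6.702e+07 → L_total = 10·log₁₀(6.702e+07) = 78.26 dB.

78 dB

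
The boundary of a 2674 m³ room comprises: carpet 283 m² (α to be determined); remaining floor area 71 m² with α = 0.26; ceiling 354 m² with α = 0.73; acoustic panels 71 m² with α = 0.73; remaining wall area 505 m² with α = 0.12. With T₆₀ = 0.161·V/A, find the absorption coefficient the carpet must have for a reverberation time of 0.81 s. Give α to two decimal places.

0.50

Required total absorption A = 0.161·2674/0.81 = 531.50 m².
Absorption from the other surfaces = 71·0.26 + 354·0.73 + 71·0.73 + 505·0.12 = 389.31 m², so the carpet must supply 142.19 m² over 283 m².
α = 142.19/283 = 0.502.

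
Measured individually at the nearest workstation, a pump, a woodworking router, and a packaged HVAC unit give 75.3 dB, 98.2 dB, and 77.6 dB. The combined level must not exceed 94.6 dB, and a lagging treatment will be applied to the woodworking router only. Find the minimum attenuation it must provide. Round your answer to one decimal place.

3.7 dB

Everything except the woodworking router sums to 10^(75.3/10) + 10^(77.6/10) = 9.143e+07 in linear terms, 79.61 dB.
To meet 94.6 dB overall, the treated woodworking router may contribute at most 10^(94.6/10) − 9.143e+07 = 2.793e+09, i.e. 94.46 dB.
So the woodworking router must be reduced from 98.2 to 94.46 dB: IL = 3.74 dB.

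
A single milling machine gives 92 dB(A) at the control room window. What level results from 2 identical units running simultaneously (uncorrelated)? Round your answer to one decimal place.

95.0 dB(A)

L_total = L₁ + 10·log₁₀ N for N identical incoherent sources.
L_total = 92 + 10·log₁₀(2) = 92 + 3.010 = 95.01 dB(A).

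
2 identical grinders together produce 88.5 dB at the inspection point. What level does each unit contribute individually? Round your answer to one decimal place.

85.5 dB

For N identical incoherent sources L_total = L₁ + 10·log₁₀ N, so L₁ = 88.5 − 10·log₁₀(2) = 88.5 − 3.010.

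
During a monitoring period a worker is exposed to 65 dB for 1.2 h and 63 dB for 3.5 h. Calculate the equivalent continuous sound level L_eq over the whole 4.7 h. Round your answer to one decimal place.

63.6 dB

The energy average is taken in the linear domain: L_eq = 10·log₁₀[(Σ tᵢ·10^(Lᵢ/10))/T], T = 4.7 h.
Σ tᵢ·10^(Lᵢ/10) = 1.2·10^(65/10) + 3.5·10^(63/10) = 1.078e+07.
L_eq = 10·log₁₀(1.078e+07/4.7) = 63.60 dB.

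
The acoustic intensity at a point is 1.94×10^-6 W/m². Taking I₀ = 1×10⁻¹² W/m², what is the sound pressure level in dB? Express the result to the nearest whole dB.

Dividing by I₀ shifts the exponent by 12: I/I₀ = 1.94×10^6.
L = 10·(0.2878 + 6) = 62.88 dB.

63 dB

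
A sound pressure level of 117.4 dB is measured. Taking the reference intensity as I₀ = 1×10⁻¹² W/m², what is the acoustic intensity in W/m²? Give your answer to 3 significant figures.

0.550 W/m²

L = 10·log₁₀(I/I₀) ⇒ I = I₀·10^(L/10) = 10⁻¹² × 10^11.74.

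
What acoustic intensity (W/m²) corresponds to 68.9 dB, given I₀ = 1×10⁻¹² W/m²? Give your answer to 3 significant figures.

7.76e-06 W/m²

I/I₀ = 10^(68.9/10) = 7.762e+06, so I = 7.762e+06 × 10⁻¹² W/m².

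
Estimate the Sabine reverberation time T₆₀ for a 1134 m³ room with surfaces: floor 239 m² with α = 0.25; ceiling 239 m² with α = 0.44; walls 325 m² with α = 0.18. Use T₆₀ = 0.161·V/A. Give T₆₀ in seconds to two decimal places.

Total absorption A = 239·0.25 + 239·0.44 + 325·0.18 = 223.41 m² sabins.
T₆₀ = 0.161·V/A = 0.161·1134/223.41 = 0.817 s.

0.82 s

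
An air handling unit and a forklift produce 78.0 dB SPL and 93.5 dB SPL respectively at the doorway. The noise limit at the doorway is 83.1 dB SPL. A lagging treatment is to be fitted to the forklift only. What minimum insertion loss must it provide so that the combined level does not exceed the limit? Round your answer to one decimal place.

12.0 dB

Everything except the forklift sums to 10^(78.0/10) = 6.310e+07 in linear terms, 78.00 dB SPL.
The limit corresponds to 10^(83.1/10) = 2.042e+08; subtracting the fixed part leaves 1.411e+08 for the forklift, i.e. 81.49 dB SPL.
Required insertion loss = 93.5 − 81.49 = 12.01 dB.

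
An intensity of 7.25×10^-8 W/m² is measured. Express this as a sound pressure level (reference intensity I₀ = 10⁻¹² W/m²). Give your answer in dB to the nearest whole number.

49 dB

Dividing by I₀ shifts the exponent by 12: I/I₀ = 7.25×10^4.
L = 10·(0.8603 + 4) = 48.60 dB.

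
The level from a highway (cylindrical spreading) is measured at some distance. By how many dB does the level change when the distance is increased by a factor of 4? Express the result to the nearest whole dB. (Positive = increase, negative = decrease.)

With cylindrical spreading the level changes by −10·log₁₀(r₂/r₁).
ΔL = −10·log₁₀(4) = -6.02 dB.

-6 dB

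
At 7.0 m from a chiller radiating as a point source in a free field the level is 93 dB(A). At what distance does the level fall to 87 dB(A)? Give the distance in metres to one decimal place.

14.0 m

For a point source L₁ − L₂ = 20·log₁₀(r₂/r₁), so r₂ = r₁·10^((L₁−L₂)/20).
r₂ = 7.0·10^((93−87)/20) = 7.0·10^(6.0/20) = 13.97 m.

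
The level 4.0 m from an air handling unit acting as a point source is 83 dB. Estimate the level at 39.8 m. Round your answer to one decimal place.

Spherical spreading from a point source gives a 20·log₁₀(r₂/r₁) drop.
L₂ = 83 − 20·log₁₀(39.8/4.0) = 83 − 19.956 = 63.04 dB.

63.0 dB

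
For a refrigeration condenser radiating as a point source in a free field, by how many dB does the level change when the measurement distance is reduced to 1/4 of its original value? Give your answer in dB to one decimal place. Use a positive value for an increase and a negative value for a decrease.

+12.0 dB

With spherical spreading the level changes by −20·log₁₀(r₂/r₁).
ΔL = −20·log₁₀(0.25) = +12.04 dB.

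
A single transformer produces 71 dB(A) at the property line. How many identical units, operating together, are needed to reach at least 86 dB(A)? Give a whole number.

32

N identical sources give L₁ + 10·log₁₀ N, so require 10·log₁₀ N ≥ 86 − 71 = 15.0 dB.
N ≥ 10^(15.0/10) = 31.623, so N = 32.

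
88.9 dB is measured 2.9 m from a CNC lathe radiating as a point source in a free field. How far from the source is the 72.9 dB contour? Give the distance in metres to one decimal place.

For a point source L₁ − L₂ = 20·log₁₀(r₂/r₁), so r₂ = r₁·10^((L₁−L₂)/20).
r₂ = 2.9·10^((88.9−72.9)/20) = 2.9·10^(16.0/20) = 18.30 m.

18.3 m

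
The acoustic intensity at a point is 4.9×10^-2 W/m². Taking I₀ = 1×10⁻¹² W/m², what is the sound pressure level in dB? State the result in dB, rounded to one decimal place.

L = 10·log₁₀(I/I₀) = 10·log₁₀(4.9×10^-2/10⁻¹²) = 10·log₁₀(4.9×10^10).
L = 10·(0.6902 + 10) = 106.90 dB.

106.9 dB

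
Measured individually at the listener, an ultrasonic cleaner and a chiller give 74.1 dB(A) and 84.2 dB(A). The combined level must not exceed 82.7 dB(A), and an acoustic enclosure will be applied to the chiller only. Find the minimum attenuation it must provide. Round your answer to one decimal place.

2.1 dB

Fixed contribution from the other source: Σ 10^(L/10) = 10^(74.1/10) = 2.570e+07 (74.10 dB(A)).
The limit corresponds to 10^(82.7/10) = 1.862e+08; subtracting the fixed part leaves 1.605e+08 for the chiller, i.e. 82.05 dB(A).
So the chiller must be reduced from 84.2 to 82.05 dB(A): IL = 2.15 dB.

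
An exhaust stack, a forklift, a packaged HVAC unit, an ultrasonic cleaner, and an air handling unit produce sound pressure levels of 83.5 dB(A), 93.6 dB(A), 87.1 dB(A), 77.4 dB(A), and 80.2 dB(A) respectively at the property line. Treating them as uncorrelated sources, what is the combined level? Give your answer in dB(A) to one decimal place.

Incoherent sources combine by intensity addition: L_total = 10·log₁₀(Σ 10^(L_i/10)).
Σ 10^(L/10) = 10^(83.5/10) + 10^(93.6/10) + 10^(87.1/10) + 10^(77.4/10) + 10^(80.2/10) = 3.187e+09.
L_total = 10·log₁₀(3.187e+09) = 95.03 dB(A).

95.0 dB(A)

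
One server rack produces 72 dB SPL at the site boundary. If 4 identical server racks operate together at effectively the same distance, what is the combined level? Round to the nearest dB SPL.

78 dB SPL

With 4 equal, uncorrelated contributions the intensity is 4× that of one unit, giving a rise of 10·log₁₀ 4.
L_total = 72 + 10·log₁₀(4) = 72 + 6.021 = 78.02 dB SPL.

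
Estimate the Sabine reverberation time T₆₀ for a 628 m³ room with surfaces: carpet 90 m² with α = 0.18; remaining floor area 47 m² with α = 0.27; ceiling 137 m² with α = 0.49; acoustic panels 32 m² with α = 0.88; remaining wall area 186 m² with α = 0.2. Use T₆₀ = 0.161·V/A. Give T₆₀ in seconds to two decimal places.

Summing Sᵢαᵢ: 90·0.18 + 47·0.27 + 137·0.49 + 32·0.88 + 186·0.2 = 161.38 m².
T₆₀ = 0.161·V/A = 0.161·628/161.38 = 0.627 s.

0.63 s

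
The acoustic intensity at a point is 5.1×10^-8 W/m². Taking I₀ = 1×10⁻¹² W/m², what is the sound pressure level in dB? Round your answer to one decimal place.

47.1 dB

Dividing by I₀ shifts the exponent by 12: I/I₀ = 5.1×10^4.
L = 10·(0.7076 + 4) = 47.08 dB.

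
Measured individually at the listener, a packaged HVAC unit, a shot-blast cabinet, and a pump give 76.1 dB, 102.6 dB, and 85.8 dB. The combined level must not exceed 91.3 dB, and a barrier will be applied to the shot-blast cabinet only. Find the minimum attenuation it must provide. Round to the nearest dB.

Everything except the shot-blast cabinet sums to 10^(76.1/10) + 10^(85.8/10) = 4.209e+08 in linear terms, 86.24 dB.
The limit corresponds to 10^(91.3/10) = 1.349e+09; subtracting the fixed part leaves 9.280e+08 for the shot-blast cabinet, i.e. 89.68 dB.
So the shot-blast cabinet must be reduced from 102.6 to 89.68 dB: IL = 12.92 dB.

13 dB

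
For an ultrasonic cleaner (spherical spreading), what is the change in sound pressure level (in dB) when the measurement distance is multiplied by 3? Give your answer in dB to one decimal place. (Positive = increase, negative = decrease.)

-9.5 dB

A point source loses 6 dB per doubling of distance; generally ΔL = −20·log₁₀(r₂/r₁).
ΔL = −20·log₁₀(3) = -9.54 dB.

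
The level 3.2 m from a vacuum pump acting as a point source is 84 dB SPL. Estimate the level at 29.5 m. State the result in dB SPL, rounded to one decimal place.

64.7 dB SPL

Spherical spreading from a point source gives a 20·log₁₀(r₂/r₁) drop.
L₂ = 84 − 20·log₁₀(29.5/3.2) = 84 − 19.293 = 64.71 dB SPL.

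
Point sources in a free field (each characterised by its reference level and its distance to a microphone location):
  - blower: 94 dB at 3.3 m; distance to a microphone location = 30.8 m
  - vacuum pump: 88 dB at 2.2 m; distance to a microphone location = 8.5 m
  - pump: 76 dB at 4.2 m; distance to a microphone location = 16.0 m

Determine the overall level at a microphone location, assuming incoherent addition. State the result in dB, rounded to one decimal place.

78.7 dB

Propagate each source to the receiver with L = L_ref − 20·log₁₀(r/r_ref), then add intensities.
blower: 94 − 20·log₁₀(30.8/3.3) = 94 − 19.40 = 74.60 dB.
vacuum pump: 88 − 20·log₁₀(8.5/2.2) = 88 − 11.74 = 76.26 dB.
pump: 76 − 20·log₁₀(16.0/4.2) = 76 − 11.62 = 64.38 dB.
Σ 10^(L/10) = 7.385e+07 → L_total = 10·log₁₀(7.385e+07) = 78.68 dB.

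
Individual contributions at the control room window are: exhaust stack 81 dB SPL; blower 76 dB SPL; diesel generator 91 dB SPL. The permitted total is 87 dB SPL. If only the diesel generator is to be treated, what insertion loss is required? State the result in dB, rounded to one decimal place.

5.7 dB

Everything except the diesel generator sums to 10^(81/10) + 10^(76/10) = 1.657e+08 in linear terms, 82.19 dB SPL.
To meet 87 dB SPL overall, the treated diesel generator may contribute at most 10^(87/10) − 1.657e+08 = 3.355e+08, i.e. 85.26 dB SPL.
Required insertion loss = 91 − 85.26 = 5.74 dB.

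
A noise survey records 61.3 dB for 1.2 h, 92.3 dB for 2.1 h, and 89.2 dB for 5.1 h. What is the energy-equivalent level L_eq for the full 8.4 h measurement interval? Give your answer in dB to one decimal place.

89.7 dB

Weight each interval's intensity by its duration and average over T = 8.4 h:
Σ tᵢ·10^(Lᵢ/10) = 1.2·10^(61.3/10) + 2.1·10^(92.3/10) + 5.1·10^(89.2/10) = 7.810e+09.
L_eq = 10·log₁₀(7.810e+09/8.4) = 89.68 dB.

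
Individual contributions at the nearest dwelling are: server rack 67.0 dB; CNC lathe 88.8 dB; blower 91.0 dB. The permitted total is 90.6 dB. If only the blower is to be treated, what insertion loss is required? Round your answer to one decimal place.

5.2 dB

Everything except the blower sums to 10^(67.0/10) + 10^(88.8/10) = 7.636e+08 in linear terms, 88.83 dB.
To meet 90.6 dB overall, the treated blower may contribute at most 10^(90.6/10) − 7.636e+08 = 3.846e+08, i.e. 85.85 dB.
Required insertion loss = 91.0 − 85.85 = 5.15 dB.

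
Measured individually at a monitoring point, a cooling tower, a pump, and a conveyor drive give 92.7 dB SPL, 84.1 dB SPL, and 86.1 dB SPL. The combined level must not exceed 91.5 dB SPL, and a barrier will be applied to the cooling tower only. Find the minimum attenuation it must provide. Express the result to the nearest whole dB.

4 dB

Fixed contribution from the other sources: Σ 10^(L/10) = 10^(84.1/10) + 10^(86.1/10) = 6.644e+08 (88.22 dB SPL).
To meet 91.5 dB SPL overall, the treated cooling tower may contribute at most 10^(91.5/10) − 6.644e+08 = 7.481e+08, i.e. 88.74 dB SPL.
Required insertion loss = 92.7 − 88.74 = 3.96 dB.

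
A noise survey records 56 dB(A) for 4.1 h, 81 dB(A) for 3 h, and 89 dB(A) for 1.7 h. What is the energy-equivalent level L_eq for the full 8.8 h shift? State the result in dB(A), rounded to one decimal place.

The energy average is taken in the linear domain: L_eq = 10·log₁₀[(Σ tᵢ·10^(Lᵢ/10))/T], T = 8.8 h.
Σ tᵢ·10^(Lᵢ/10) = 4.1·10^(56/10) + 3·10^(81/10) + 1.7·10^(89/10) = 1.730e+09.
L_eq = 10·log₁₀(1.730e+09/8.8) = 82.93 dB(A).

82.9 dB(A)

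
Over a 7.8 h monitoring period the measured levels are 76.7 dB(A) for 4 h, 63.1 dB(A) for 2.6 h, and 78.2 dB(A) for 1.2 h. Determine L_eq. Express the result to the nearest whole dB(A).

The energy average is taken in the linear domain: L_eq = 10·log₁₀[(Σ tᵢ·10^(Lᵢ/10))/T], T = 7.8 h.
Σ tᵢ·10^(Lᵢ/10) = 4·10^(76.7/10) + 2.6·10^(63.1/10) + 1.2·10^(78.2/10) = 2.717e+08.
L_eq = 10·log₁₀(2.717e+08/7.8) = 75.42 dB(A).

75 dB(A)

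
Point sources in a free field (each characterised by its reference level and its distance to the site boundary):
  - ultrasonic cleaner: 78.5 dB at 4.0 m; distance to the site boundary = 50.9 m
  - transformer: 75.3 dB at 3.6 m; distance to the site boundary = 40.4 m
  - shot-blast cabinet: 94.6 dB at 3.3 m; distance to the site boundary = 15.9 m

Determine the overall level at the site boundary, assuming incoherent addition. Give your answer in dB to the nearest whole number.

81 dB

Propagate each source to the receiver with L = L_ref − 20·log₁₀(r/r_ref), then add intensities.
ultrasonic cleaner: 78.5 − 20·log₁₀(50.9/4.0) = 78.5 − 22.09 = 56.41 dB.
transformer: 75.3 − 20·log₁₀(40.4/3.6) = 75.3 − 21.00 = 54.30 dB.
shot-blast cabinet: 94.6 − 20·log₁₀(15.9/3.3) = 94.6 − 13.66 = 80.94 dB.
Σ 10^(L/10) = 1.249e+08 → L_total = 10·log₁₀(1.249e+08) = 80.97 dB.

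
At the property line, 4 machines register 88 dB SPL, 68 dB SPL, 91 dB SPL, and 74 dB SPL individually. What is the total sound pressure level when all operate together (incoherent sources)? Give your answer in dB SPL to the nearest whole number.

Incoherent sources combine by intensity addition: L_total = 10·log₁₀(Σ 10^(L_i/10)).
Σ 10^(L/10) = 10^(88/10) + 10^(68/10) + 10^(91/10) + 10^(74/10) = 1.921e+09.
L_total = 10·log₁₀(1.921e+09) = 92.84 dB SPL.

93 dB SPL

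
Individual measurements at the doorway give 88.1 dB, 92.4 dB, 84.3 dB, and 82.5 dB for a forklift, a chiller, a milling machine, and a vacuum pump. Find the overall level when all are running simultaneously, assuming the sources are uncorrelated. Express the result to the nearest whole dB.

95 dB

For uncorrelated sources the intensities add, so convert each level to linear form, sum, and take 10·log₁₀ of the total.
Σ 10^(L/10) = 10^(88.1/10) + 10^(92.4/10) + 10^(84.3/10) + 10^(82.5/10) = 2.830e+09.
L_total = 10·log₁₀(2.830e+09) = 94.52 dB.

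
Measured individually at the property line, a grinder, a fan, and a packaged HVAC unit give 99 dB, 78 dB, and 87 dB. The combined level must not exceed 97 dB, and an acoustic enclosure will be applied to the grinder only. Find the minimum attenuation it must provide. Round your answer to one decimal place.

The untreated sources together contribute 10^(78/10) + 10^(87/10) = 5.643e+08, i.e. 87.51 dB.
The limit corresponds to 10^(97/10) = 5.012e+09; subtracting the fixed part leaves 4.448e+09 for the grinder, i.e. 96.48 dB.
So the grinder must be reduced from 99 to 96.48 dB: IL = 2.52 dB.

2.5 dB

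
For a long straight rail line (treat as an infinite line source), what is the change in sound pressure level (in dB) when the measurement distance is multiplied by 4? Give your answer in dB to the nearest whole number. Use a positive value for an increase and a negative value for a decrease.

-6 dB

With cylindrical spreading the level changes by −10·log₁₀(r₂/r₁).
ΔL = −10·log₁₀(4) = -6.02 dB.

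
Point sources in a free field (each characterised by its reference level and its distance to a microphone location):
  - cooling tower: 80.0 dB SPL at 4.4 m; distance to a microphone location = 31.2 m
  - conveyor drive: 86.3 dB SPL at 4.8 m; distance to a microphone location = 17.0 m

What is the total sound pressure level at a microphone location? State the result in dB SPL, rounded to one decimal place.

Apply inverse-square spreading to bring every level to the receiver, then sum 10^(L/10).
cooling tower: 80.0 − 20·log₁₀(31.2/4.4) = 80.0 − 17.01 = 62.99 dB SPL.
conveyor drive: 86.3 − 20·log₁₀(17.0/4.8) = 86.3 − 10.98 = 75.32 dB SPL.
Σ 10^(L/10) = 3.600e+07 → L_total = 10·log₁₀(3.600e+07) = 75.56 dB SPL.

75.6 dB SPL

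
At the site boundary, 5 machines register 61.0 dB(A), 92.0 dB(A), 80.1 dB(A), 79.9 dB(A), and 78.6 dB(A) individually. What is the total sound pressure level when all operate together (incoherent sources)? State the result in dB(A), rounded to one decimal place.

For uncorrelated sources the intensities add, so convert each level to linear form, sum, and take 10·log₁₀ of the total.
Σ 10^(L/10) = 10^(61.0/10) + 10^(92.0/10) + 10^(80.1/10) + 10^(79.9/10) + 10^(78.6/10) = 1.859e+09.
L_total = 10·log₁₀(1.859e+09) = 92.69 dB(A).

92.7 dB(A)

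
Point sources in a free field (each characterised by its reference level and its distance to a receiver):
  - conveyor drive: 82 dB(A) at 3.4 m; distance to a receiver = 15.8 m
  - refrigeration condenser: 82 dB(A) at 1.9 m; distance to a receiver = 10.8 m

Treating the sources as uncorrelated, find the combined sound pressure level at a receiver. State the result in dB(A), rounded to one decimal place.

70.9 dB(A)

Propagate each source to the receiver with L = L_ref − 20·log₁₀(r/r_ref), then add intensities.
conveyor drive: 82 − 20·log₁₀(15.8/3.4) = 82 − 13.34 = 68.66 dB(A).
refrigeration condenser: 82 − 20·log₁₀(10.8/1.9) = 82 − 15.09 = 66.91 dB(A).
Σ 10^(L/10) = 1.224e+07 → L_total = 10·log₁₀(1.224e+07) = 70.88 dB(A).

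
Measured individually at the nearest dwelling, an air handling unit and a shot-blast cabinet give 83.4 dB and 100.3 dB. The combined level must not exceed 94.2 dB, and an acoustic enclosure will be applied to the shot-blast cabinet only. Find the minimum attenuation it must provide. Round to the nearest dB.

Fixed contribution from the other source: Σ 10^(L/10) = 10^(83.4/10) = 2.188e+08 (83.40 dB).
The limit corresponds to 10^(94.2/10) = 2.630e+09; subtracting the fixed part leaves 2.411e+09 for the shot-blast cabinet, i.e. 93.82 dB.
So the shot-blast cabinet must be reduced from 100.3 to 93.82 dB: IL = 6.48 dB.

6 dB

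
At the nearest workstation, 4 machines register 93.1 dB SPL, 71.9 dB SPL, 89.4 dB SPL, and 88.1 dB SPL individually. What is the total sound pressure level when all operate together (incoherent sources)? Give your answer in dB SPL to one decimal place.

For uncorrelated sources the intensities add, so convert each level to linear form, sum, and take 10·log₁₀ of the total.
Σ 10^(L/10) = 10^(93.1/10) + 10^(71.9/10) + 10^(89.4/10) + 10^(88.1/10) = 3.574e+09.
L_total = 10·log₁₀(3.574e+09) = 95.53 dB SPL.

95.5 dB SPL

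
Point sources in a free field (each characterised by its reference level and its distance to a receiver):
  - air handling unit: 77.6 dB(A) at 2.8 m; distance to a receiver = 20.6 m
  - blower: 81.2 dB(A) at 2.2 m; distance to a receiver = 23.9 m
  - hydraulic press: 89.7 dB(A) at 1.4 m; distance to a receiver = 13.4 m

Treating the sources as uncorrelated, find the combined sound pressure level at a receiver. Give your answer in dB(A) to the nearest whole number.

71 dB(A)

First find each source's level at the receiver (point-source: −20·log₁₀(r/r_ref)), then combine on an intensity basis.
air handling unit: 77.6 − 20·log₁₀(20.6/2.8) = 77.6 − 17.33 = 60.27 dB(A).
blower: 81.2 − 20·log₁₀(23.9/2.2) = 81.2 − 20.72 = 60.48 dB(A).
hydraulic press: 89.7 − 20·log₁₀(13.4/1.4) = 89.7 − 19.62 = 70.08 dB(A).
Σ 10^(L/10) = 1.237e+07 → L_total = 10·log₁₀(1.237e+07) = 70.92 dB(A).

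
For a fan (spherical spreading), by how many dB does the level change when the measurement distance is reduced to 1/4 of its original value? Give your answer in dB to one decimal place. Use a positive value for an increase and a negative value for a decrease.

Point-source spreading: ΔL = −20·log₁₀(r₂/r₁).
ΔL = −20·log₁₀(0.25) = +12.04 dB.

+12.0 dB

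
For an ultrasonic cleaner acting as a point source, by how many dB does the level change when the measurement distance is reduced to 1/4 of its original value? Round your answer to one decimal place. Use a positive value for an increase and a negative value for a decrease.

Point-source spreading: ΔL = −20·log₁₀(r₂/r₁).
ΔL = −20·log₁₀(0.25) = +12.04 dB.

+12.0 dB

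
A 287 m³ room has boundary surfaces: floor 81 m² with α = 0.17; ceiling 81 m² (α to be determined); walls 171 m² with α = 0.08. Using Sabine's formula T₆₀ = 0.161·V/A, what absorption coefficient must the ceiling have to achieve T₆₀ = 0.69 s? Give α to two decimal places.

0.49

A = 0.161·V/T₆₀ = 0.161·287/0.69 = 66.97 m² sabins.
Absorption from the other surfaces = 81·0.17 + 171·0.08 = 27.45 m², so the ceiling must supply 39.52 m² over 81 m².
α = 39.52/81 = 0.488.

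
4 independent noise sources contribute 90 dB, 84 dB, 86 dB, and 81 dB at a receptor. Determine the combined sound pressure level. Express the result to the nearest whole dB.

For uncorrelated sources the intensities add, so convert each level to linear form, sum, and take 10·log₁₀ of the total.
Σ 10^(L/10) = 10^(90/10) + 10^(84/10) + 10^(86/10) + 10^(81/10) = 1.775e+09.
L_total = 10·log₁₀(1.775e+09) = 92.49 dB.

92 dB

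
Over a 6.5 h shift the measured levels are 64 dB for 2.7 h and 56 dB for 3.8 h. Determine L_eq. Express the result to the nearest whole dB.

Weight each interval's intensity by its duration and average over T = 6.5 h:
Σ tᵢ·10^(Lᵢ/10) = 2.7·10^(64/10) + 3.8·10^(56/10) = 8.295e+06.
L_eq = 10·log₁₀(8.295e+06/6.5) = 61.06 dB.

61 dB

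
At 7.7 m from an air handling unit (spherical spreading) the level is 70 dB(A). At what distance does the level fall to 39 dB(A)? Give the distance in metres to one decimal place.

273.2 m

The 31.0 dB drop corresponds to a distance ratio of 10^(31.0/20) for a point source.
r₂ = 7.7·10^((70−39)/20) = 7.7·10^(31.0/20) = 273.21 m.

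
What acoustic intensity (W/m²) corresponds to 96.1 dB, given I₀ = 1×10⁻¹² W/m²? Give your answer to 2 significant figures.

0.0041 W/m²

I/I₀ = 10^(96.1/10) = 4.074e+09, so I = 4.074e+09 × 10⁻¹² W/m².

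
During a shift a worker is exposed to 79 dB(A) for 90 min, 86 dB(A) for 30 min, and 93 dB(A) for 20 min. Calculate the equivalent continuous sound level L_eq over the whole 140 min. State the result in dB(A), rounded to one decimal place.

86.2 dB(A)

Weight each interval's intensity by its duration and average over T = 140 min:
Σ tᵢ·10^(Lᵢ/10) = 90·10^(79/10) + 30·10^(86/10) + 20·10^(93/10) = 5.900e+10.
L_eq = 10·log₁₀(5.900e+10/140) = 86.25 dB(A).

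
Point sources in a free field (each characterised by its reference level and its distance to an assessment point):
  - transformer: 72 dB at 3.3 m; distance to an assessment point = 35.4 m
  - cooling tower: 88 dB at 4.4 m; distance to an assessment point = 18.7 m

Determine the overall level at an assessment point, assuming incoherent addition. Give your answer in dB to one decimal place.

Apply inverse-square spreading to bring every level to the receiver, then sum 10^(L/10).
transformer: 72 − 20·log₁₀(35.4/3.3) = 72 − 20.61 = 51.39 dB.
cooling tower: 88 − 20·log₁₀(18.7/4.4) = 88 − 12.57 = 75.43 dB.
Σ 10^(L/10) = 3.507e+07 → L_total = 10·log₁₀(3.507e+07) = 75.45 dB.

75.4 dB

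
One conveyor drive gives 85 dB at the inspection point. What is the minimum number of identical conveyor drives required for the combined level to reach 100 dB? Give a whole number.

Need L₁ + 10·log₁₀ N ≥ 100, i.e. log₁₀ N ≥ 1.50.
N ≥ 10^(15.0/10) = 31.623, so N = 32.

32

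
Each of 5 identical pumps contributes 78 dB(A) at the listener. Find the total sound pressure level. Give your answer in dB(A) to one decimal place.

85.0 dB(A)

N identical incoherent sources raise the level by 10·log₁₀ N.
L_total = 78 + 10·log₁₀(5) = 78 + 6.990 = 84.99 dB(A).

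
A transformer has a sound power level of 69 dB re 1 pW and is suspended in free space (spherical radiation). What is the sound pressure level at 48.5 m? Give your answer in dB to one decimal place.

L_p = L_w − 10·log₁₀(4π·r²) with r = 48.5 m.
4π·r² = 2.956e+04 m², 10·log₁₀ of that is 44.707 dB.
L_p = 69 − 44.707 = 24.29 dB.

24.3 dB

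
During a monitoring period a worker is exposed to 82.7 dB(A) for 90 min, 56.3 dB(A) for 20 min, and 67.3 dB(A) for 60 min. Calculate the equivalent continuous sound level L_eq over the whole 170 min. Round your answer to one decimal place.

80.0 dB(A)

Weight each interval's intensity by its duration and average over T = 170 min:
Σ tᵢ·10^(Lᵢ/10) = 90·10^(82.7/10) + 20·10^(56.3/10) + 60·10^(67.3/10) = 1.709e+10.
L_eq = 10·log₁₀(1.709e+10/170) = 80.02 dB(A).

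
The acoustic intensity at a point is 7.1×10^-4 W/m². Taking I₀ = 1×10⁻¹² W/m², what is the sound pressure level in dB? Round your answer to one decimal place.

88.5 dB

Dividing by I₀ shifts the exponent by 12: I/I₀ = 7.1×10^8.
L = 10·(0.8513 + 8) = 88.51 dB.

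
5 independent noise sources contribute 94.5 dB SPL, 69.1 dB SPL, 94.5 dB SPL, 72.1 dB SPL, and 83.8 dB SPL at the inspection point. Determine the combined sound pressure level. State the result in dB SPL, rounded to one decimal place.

For uncorrelated sources the intensities add, so convert each level to linear form, sum, and take 10·log₁₀ of the total.
Σ 10^(L/10) = 10^(94.5/10) + 10^(69.1/10) + 10^(94.5/10) + 10^(72.1/10) + 10^(83.8/10) = 5.901e+09.
L_total = 10·log₁₀(5.901e+09) = 97.71 dB SPL.

97.7 dB SPL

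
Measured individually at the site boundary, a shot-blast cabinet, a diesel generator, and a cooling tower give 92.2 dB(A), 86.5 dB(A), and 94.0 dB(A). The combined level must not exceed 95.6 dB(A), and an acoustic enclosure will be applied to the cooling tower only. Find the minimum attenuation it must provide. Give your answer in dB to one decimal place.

2.2 dB

Everything except the cooling tower sums to 10^(92.2/10) + 10^(86.5/10) = 2.106e+09 in linear terms, 93.24 dB(A).
The limit corresponds to 10^(95.6/10) = 3.631e+09; subtracting the fixed part leaves 1.525e+09 for the cooling tower, i.e. 91.83 dB(A).
So the cooling tower must be reduced from 94.0 to 91.83 dB(A): IL = 2.17 dB.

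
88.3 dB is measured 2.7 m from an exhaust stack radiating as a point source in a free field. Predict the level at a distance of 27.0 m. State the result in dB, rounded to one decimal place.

68.3 dB

Point-source attenuation: ΔL = 20·log₁₀(r₂/r₁) = 20·log₁₀(27.0/2.7) = 20.000 dB.
L₂ = 88.3 − 20·log₁₀(27.0/2.7) = 88.3 − 20.000 = 68.30 dB.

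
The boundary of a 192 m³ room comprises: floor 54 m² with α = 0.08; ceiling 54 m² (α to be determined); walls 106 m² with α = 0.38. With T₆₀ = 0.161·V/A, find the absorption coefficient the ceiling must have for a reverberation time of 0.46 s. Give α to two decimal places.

0.42

Required total absorption A = 0.161·192/0.46 = 67.20 m².
Absorption from the other surfaces = 54·0.08 + 106·0.38 = 44.60 m², so the ceiling must supply 22.60 m² over 54 m².
α = 22.60/54 = 0.419.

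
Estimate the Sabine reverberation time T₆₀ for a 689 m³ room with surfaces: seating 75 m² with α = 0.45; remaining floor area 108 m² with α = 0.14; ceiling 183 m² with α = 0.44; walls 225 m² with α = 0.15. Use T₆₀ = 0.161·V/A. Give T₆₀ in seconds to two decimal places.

0.68 s

Total absorption A = 75·0.45 + 108·0.14 + 183·0.44 + 225·0.15 = 163.14 m² sabins.
T₆₀ = 0.161 × 689 / 163.14 = 0.680 s.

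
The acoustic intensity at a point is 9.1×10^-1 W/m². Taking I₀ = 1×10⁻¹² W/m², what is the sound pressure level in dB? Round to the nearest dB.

Dividing by I₀ shifts the exponent by 12: I/I₀ = 9.1×10^11.
L = 10·(0.9590 + 11) = 119.59 dB.

120 dB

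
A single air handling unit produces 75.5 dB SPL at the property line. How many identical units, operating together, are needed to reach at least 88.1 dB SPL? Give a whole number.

19

N identical sources give L₁ + 10·log₁₀ N, so require 10·log₁₀ N ≥ 88.1 − 75.5 = 12.6 dB.
N ≥ 10^(12.6/10) = 18.197, so N = 19.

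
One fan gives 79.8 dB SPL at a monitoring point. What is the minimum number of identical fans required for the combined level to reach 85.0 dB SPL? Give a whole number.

The shortfall is 85.0 − 79.8 = 5.2 dB, and N units add 10·log₁₀ N, so need 10·log₁₀ N ≥ 5.2.
N ≥ 10^(5.2/10) = 3.311, so N = 4.

4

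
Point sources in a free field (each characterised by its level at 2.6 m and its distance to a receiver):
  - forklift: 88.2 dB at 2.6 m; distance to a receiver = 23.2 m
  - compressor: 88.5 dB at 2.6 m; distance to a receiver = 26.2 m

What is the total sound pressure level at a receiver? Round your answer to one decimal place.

71.8 dB

Propagate each source to the receiver with L = L_ref − 20·log₁₀(r/r_ref), then add intensities.
forklift: 88.2 − 20·log₁₀(23.2/2.6) = 88.2 − 19.01 = 69.19 dB.
compressor: 88.5 − 20·log₁₀(26.2/2.6) = 88.5 − 20.07 = 68.43 dB.
Σ 10^(L/10) = 1.527e+07 → L_total = 10·log₁₀(1.527e+07) = 71.84 dB.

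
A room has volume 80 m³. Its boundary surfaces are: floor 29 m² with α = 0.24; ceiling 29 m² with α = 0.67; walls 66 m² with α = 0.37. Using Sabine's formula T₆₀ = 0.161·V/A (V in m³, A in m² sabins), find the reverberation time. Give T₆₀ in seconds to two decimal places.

A = Σ Sᵢαᵢ = 29·0.24 + 29·0.67 + 66·0.37 = 50.81 m².
T₆₀ = 0.161 × 80 / 50.81 = 0.253 s.

0.25 s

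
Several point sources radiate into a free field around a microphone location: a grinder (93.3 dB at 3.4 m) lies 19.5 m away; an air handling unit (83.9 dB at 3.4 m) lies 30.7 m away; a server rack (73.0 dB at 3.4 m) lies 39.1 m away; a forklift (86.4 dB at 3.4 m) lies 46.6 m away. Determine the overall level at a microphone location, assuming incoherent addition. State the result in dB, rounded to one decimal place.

78.5 dB

Propagate each source to the receiver with L = L_ref − 20·log₁₀(r/r_ref), then add intensities.
grinder: 93.3 − 20·log₁₀(19.5/3.4) = 93.3 − 15.17 = 78.13 dB.
air handling unit: 83.9 − 20·log₁₀(30.7/3.4) = 83.9 − 19.11 = 64.79 dB.
server rack: 73.0 − 20·log₁₀(39.1/3.4) = 73.0 − 21.21 = 51.79 dB.
forklift: 86.4 − 20·log₁₀(46.6/3.4) = 86.4 − 22.74 = 63.66 dB.
Σ 10^(L/10) = 7.048e+07 → L_total = 10·log₁₀(7.048e+07) = 78.48 dB.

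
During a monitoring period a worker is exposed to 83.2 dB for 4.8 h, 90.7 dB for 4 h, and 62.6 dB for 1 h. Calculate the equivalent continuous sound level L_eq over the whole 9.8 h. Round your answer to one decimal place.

87.6 dB

The energy average is taken in the linear domain: L_eq = 10·log₁₀[(Σ tᵢ·10^(Lᵢ/10))/T], T = 9.8 h.
Σ tᵢ·10^(Lᵢ/10) = 4.8·10^(83.2/10) + 4·10^(90.7/10) + 1·10^(62.6/10) = 5.704e+09.
L_eq = 10·log₁₀(5.704e+09/9.8) = 87.65 dB.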